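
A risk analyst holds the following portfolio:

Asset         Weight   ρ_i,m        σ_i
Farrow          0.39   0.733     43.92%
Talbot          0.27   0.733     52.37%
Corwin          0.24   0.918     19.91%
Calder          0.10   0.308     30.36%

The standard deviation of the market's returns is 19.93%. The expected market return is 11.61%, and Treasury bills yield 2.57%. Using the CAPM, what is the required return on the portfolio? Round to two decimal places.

15.38%

β_Farrow = 0.733 × 43.92% / 19.93% = 1.6153
β_Talbot = 0.733 × 52.37% / 19.93% = 1.9261
β_Corwin = 0.918 × 19.91% / 19.93% = 0.9171
β_Calder = 0.308 × 30.36% / 19.93% = 0.4692
β_P = Σ w_i β_i = 0.39×1.6153 + 0.27×1.9261 + 0.24×0.9171 + 0.10×0.4692 = 1.4170
MRP = 11.61% − 2.57% = 9.04%
E(R_P) = R_f + β_P × MRP = 2.57% + 1.4170 × 9.04% = 15.38%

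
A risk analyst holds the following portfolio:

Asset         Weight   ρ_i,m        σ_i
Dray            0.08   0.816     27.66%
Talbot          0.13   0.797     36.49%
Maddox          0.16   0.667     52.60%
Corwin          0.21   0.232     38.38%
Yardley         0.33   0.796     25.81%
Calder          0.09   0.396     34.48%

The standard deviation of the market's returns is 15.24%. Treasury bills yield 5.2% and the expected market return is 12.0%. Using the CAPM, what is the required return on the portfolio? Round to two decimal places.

14.61%

β_Dray = 0.816 × 27.66% / 15.24% = 1.4810
β_Talbot = 0.797 × 36.49% / 15.24% = 1.9083
β_Maddox = 0.667 × 52.60% / 15.24% = 2.3021
β_Corwin = 0.232 × 38.38% / 15.24% = 0.5843
β_Yardley = 0.796 × 25.81% / 15.24% = 1.3481
β_Calder = 0.396 × 34.48% / 15.24% = 0.8959
β_P = Σ w_i β_i = 0.08×1.4810 + 0.13×1.9083 + 0.16×2.3021 + 0.21×0.5843 + 0.33×1.3481 + 0.09×0.8959 = 1.3831
MRP = 12.0% − 5.2% = 6.80%
E(R_P) = R_f + β_P × MRP = 5.2% + 1.3831 × 6.8% = 14.61%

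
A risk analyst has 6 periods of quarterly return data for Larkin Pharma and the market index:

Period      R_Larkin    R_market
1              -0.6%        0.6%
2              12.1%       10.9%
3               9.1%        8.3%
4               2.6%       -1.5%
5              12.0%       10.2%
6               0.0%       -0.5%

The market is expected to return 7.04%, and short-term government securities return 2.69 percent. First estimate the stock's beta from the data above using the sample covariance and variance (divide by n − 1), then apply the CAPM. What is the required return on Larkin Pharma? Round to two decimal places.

6.97%

Mean R_i = (-0.6 + 12.1 + 9.1 + 2.6 + 12.0 + 0.0) / 6 = 5.8667%
Mean R_m = (0.6 + 10.9 + 8.3 − 1.5 + 10.2 − 0.5) / 6 = 4.6667%
Σ(R_i − R̄_i)(R_m − R̄_m) = 161.2933  ⇒  Cov = 161.2933 / 5 = 32.2587
Σ(R_m − R̄_m)² = 163.9333  ⇒  Var(R_m) = 163.9333 / 5 = 32.7867
β = Cov / Var(R_m) = 32.2587 / 32.7867 = 0.9839
MRP = 7.04% − 2.69% = 4.35%
E(R) = R_f + β × MRP = 2.69% + 0.9839 × 4.35% = 6.97%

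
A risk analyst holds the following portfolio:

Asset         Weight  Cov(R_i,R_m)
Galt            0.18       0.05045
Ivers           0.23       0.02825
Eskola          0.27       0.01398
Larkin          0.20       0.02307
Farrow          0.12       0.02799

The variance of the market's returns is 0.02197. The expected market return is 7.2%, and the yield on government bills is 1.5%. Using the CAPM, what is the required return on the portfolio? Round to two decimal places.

8.59%

β_Galt = 0.05045 / 0.02197 = 2.2963
β_Ivers = 0.02825 / 0.02197 = 1.2858
β_Eskola = 0.01398 / 0.02197 = 0.6363
β_Larkin = 0.02307 / 0.02197 = 1.0501
β_Farrow = 0.02799 / 0.02197 = 1.2740
β_P = Σ w_i β_i = 0.18×2.2963 + 0.23×1.2858 + 0.27×0.6363 + 0.20×1.0501 + 0.12×1.2740 = 1.2438
MRP = 7.2% − 1.5% = 5.70%
E(R_P) = R_f + β_P × MRP = 1.5% + 1.2438 × 5.7% = 8.59%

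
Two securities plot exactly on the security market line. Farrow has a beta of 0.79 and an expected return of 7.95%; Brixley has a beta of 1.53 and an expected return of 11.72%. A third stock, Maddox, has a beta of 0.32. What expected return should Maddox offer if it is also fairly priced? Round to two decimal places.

MRP (SML slope) = (11.72% − 7.95%) / (1.53 − 0.79) = 3.77% / 0.74 = 5.0946%
R_f (intercept) = 7.95% − 0.79 × 5.0946% = 3.9253%
E(R_Maddox) = R_f + β × MRP = 3.9253% + 0.32 × 5.0946% = 5.56%

5.56%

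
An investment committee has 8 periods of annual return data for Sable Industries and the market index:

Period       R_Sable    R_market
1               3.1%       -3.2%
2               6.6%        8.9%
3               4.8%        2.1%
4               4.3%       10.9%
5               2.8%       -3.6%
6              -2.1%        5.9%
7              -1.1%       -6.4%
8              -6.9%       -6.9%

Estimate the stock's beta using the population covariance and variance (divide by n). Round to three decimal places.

0.371

Mean R_i = (3.1 + 6.6 + 4.8 + 4.3 + 2.8 − 2.1 − 1.1 − 6.9) / 8 = 1.4375%
Mean R_m = (-3.2 + 8.9 + 2.1 + 10.9 − 3.6 + 5.9 − 6.4 − 6.9) / 8 = 0.9625%
Σ(R_i − R̄_i)(R_m − R̄_m) = 126.8813  ⇒  Cov = 126.8813 / 8 = 15.8602
Σ(R_m − R̄_m)² = 341.5988  ⇒  Var(R_m) = 341.5988 / 8 = 42.6999
β = Cov / Var(R_m) = 15.8602 / 42.6999 = 0.3714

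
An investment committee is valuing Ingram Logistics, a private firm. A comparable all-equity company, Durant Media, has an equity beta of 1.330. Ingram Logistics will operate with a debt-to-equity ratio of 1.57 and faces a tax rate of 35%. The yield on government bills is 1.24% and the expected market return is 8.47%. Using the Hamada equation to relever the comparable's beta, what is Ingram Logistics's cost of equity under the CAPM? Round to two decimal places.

20.67%

β_L = β_U × [1 + (1 − t)(D/E)] = 1.330 × [1 + (1 − 0.35) × 1.57]
    = 1.330 × [1 + 0.65 × 1.57] = 1.330 × 2.0205 = 2.6873
MRP = 8.47% − 1.24% = 7.23%
E(R) = R_f + β_L × MRP = 1.24% + 2.6873 × 7.23% = 20.67%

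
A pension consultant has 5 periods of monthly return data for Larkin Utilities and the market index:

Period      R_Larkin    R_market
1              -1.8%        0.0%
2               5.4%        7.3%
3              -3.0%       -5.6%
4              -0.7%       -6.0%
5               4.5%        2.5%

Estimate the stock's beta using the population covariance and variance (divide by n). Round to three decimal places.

0.580

Mean R_i = (-1.8 + 5.4 − 3.0 − 0.7 + 4.5) / 5 = 0.8800%
Mean R_m = (0.0 + 7.3 − 5.6 − 6.0 + 2.5) / 5 = -0.3600%
Σ(R_i − R̄_i)(R_m − R̄_m) = 73.2540  ⇒  Cov = 73.2540 / 5 = 14.6508
Σ(R_m − R̄_m)² = 126.2520  ⇒  Var(R_m) = 126.2520 / 5 = 25.2504
β = Cov / Var(R_m) = 14.6508 / 25.2504 = 0.5802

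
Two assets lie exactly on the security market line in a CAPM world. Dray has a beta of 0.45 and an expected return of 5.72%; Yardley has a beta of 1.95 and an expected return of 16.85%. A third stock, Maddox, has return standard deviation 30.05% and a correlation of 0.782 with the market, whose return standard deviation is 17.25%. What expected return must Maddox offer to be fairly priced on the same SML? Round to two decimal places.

MRP = (16.85% − 5.72%) / (1.95 − 0.45) = 7.4200%
R_f = 5.72% − 0.45 × 7.4200% = 2.3810%
β_Maddox = ρ·σ_i/σ_m = 0.782 × 30.05 / 17.25 = 1.3623
E(R_Maddox) = R_f + β × MRP = 2.3810% + 1.3623 × 7.4200% = 12.49%

12.49%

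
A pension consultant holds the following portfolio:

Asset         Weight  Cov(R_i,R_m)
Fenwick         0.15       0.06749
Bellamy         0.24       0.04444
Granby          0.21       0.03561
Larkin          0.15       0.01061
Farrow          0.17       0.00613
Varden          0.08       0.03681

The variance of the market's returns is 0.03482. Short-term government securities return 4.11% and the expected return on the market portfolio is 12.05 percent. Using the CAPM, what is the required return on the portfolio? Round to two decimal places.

β_Fenwick = 0.06749 / 0.03482 = 1.9383
β_Bellamy = 0.04444 / 0.03482 = 1.2763
β_Granby = 0.03561 / 0.03482 = 1.0227
β_Larkin = 0.01061 / 0.03482 = 0.3047
β_Farrow = 0.00613 / 0.03482 = 0.1760
β_Varden = 0.03681 / 0.03482 = 1.0572
β_P = Σ w_i β_i = 0.15×1.9383 + 0.24×1.2763 + 0.21×1.0227 + 0.15×0.3047 + 0.17×0.1760 + 0.08×1.0572 = 0.9720
MRP = 12.05% − 4.11% = 7.94%
E(R_P) = R_f + β_P × MRP = 4.11% + 0.9720 × 7.94% = 11.83%

11.83%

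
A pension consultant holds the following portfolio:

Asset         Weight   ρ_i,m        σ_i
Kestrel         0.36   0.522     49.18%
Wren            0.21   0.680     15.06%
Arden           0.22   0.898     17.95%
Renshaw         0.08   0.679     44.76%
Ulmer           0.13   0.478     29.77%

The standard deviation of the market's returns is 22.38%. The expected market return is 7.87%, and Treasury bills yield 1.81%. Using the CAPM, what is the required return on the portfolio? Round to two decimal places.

β_Kestrel = 0.522 × 49.18% / 22.38% = 1.1471
β_Wren = 0.680 × 15.06% / 22.38% = 0.4576
β_Arden = 0.898 × 17.95% / 22.38% = 0.7202
β_Renshaw = 0.679 × 44.76% / 22.38% = 1.3580
β_Ulmer = 0.478 × 29.77% / 22.38% = 0.6358
β_P = Σ w_i β_i = 0.36×1.1471 + 0.21×0.4576 + 0.22×0.7202 + 0.08×1.3580 + 0.13×0.6358 = 0.8588
MRP = 7.87% − 1.81% = 6.06%
E(R_P) = R_f + β_P × MRP = 1.81% + 0.8588 × 6.06% = 7.01%

7.01%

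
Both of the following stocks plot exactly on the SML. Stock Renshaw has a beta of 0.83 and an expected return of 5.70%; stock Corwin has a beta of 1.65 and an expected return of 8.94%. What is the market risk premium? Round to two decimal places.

3.95%

Both satisfy E(R) = R_f + β·MRP, so the slope of the SML is
MRP = (8.94% − 5.70%) / (1.65 − 0.83) = 3.24% / 0.82 = 3.9512%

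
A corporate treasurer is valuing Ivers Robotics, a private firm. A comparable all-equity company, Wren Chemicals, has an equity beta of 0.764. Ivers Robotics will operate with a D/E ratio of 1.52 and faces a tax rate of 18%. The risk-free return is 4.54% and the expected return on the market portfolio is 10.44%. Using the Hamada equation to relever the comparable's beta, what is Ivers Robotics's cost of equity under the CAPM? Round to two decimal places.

14.67%

β_L = β_U × [1 + (1 − t)(D/E)] = 0.764 × [1 + (1 − 0.18) × 1.52]
    = 0.764 × [1 + 0.82 × 1.52] = 0.764 × 2.2464 = 1.7162
MRP = 10.44% − 4.54% = 5.90%
E(R) = R_f + β_L × MRP = 4.54% + 1.7162 × 5.90% = 14.67%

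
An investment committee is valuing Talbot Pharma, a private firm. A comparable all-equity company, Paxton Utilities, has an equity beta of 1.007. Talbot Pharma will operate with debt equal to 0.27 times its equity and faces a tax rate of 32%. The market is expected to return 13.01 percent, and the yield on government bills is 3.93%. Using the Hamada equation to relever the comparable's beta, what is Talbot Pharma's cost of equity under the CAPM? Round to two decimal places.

β_L = β_U × [1 + (1 − t)(D/E)] = 1.007 × [1 + (1 − 0.32) × 0.27]
    = 1.007 × [1 + 0.68 × 0.27] = 1.007 × 1.1836 = 1.1919
MRP = 13.01% − 3.93% = 9.08%
E(R) = R_f + β_L × MRP = 3.93% + 1.1919 × 9.08% = 14.75%

14.75%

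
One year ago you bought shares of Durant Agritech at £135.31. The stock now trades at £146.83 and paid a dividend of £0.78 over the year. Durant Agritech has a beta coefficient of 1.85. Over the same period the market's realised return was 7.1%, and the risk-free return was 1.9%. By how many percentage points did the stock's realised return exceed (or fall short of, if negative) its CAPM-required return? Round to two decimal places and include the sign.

Realised HPR = (P1 + D1 − P0) / P0 = (146.83 + 0.78 − 135.31) / 135.31 = 12.30 / 135.31 = 9.0902%
MRP = 7.1% − 1.9% = 5.20%
CAPM required = R_f + β·MRP = 1.9% + 1.85 × 5.2% = 11.5200%
α = realised − required = 9.0902% − 11.5200% = -2.43%

-2.43%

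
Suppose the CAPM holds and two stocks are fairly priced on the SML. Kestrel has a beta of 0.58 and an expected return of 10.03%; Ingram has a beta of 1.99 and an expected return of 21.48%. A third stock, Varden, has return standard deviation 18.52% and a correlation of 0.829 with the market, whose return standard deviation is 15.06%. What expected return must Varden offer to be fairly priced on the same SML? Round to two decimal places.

MRP = (21.48% − 10.03%) / (1.99 − 0.58) = 8.1206%
R_f = 10.03% − 0.58 × 8.1206% = 5.3201%
β_Varden = ρ·σ_i/σ_m = 0.829 × 18.52 / 15.06 = 1.0195
E(R_Varden) = R_f + β × MRP = 5.3201% + 1.0195 × 8.1206% = 13.60%

13.60%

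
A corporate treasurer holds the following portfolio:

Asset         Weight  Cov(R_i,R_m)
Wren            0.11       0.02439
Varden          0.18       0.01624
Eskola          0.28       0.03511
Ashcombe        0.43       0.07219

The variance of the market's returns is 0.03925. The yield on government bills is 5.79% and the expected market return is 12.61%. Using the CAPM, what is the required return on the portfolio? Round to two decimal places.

13.87%

β_Wren = 0.02439 / 0.03925 = 0.6214
β_Varden = 0.01624 / 0.03925 = 0.4138
β_Eskola = 0.03511 / 0.03925 = 0.8945
β_Ashcombe = 0.07219 / 0.03925 = 1.8392
β_P = Σ w_i β_i = 0.11×0.6214 + 0.18×0.4138 + 0.28×0.8945 + 0.43×1.8392 = 1.1842
MRP = 12.61% − 5.79% = 6.82%
E(R_P) = R_f + β_P × MRP = 5.79% + 1.1842 × 6.82% = 13.87%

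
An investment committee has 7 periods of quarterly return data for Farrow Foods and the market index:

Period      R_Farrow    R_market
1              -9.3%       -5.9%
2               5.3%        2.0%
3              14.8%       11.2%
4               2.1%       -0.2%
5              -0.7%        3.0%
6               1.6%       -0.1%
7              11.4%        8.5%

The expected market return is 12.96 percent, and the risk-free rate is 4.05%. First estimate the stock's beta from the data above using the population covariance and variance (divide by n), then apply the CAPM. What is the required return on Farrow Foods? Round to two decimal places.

Mean R_i = (-9.3 + 5.3 + 14.8 + 2.1 − 0.7 + 1.6 + 11.4) / 7 = 3.6000%
Mean R_m = (-5.9 + 2.0 + 11.2 − 0.2 + 3.0 − 0.1 + 8.5) / 7 = 2.6429%
Σ(R_i − R̄_i)(R_m − R̄_m) = 258.8500  ⇒  Cov = 258.8500 / 7 = 36.9786
Σ(R_m − R̄_m)² = 196.6571  ⇒  Var(R_m) = 196.6571 / 7 = 28.0939
β = Cov / Var(R_m) = 36.9786 / 28.0939 = 1.3163
MRP = 12.96% − 4.05% = 8.91%
E(R) = R_f + β × MRP = 4.05% + 1.3163 × 8.91% = 15.78%

15.78%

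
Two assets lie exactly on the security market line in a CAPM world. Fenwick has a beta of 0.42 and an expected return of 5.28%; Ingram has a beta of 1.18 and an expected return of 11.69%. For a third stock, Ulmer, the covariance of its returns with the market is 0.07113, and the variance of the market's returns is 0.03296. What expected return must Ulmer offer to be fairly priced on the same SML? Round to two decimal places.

19.94%

MRP = (11.69% − 5.28%) / (1.18 − 0.42) = 8.4342%
R_f = 5.28% − 0.42 × 8.4342% = 1.7376%
β_Ulmer = Cov / Var(R_m) = 0.07113 / 0.03296 = 2.1581
E(R_Ulmer) = R_f + β × MRP = 1.7376% + 2.1581 × 8.4342% = 19.94%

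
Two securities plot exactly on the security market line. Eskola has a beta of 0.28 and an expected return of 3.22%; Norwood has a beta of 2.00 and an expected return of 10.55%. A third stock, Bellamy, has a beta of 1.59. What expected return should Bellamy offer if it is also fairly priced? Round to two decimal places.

MRP (SML slope) = (10.55% − 3.22%) / (2.00 − 0.28) = 7.33% / 1.72 = 4.2616%
R_f (intercept) = 3.22% − 0.28 × 4.2616% = 2.0268%
E(R_Bellamy) = R_f + β × MRP = 2.0268% + 1.59 × 4.2616% = 8.80%

8.80%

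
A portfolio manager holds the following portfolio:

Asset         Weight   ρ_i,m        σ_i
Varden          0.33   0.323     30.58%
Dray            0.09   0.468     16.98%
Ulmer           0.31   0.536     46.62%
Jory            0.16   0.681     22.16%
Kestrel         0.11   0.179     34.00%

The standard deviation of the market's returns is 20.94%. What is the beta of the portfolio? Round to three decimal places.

β_Varden = 0.323 × 30.58% / 20.94% = 0.4717
β_Dray = 0.468 × 16.98% / 20.94% = 0.3795
β_Ulmer = 0.536 × 46.62% / 20.94% = 1.1933
β_Jory = 0.681 × 22.16% / 20.94% = 0.7207
β_Kestrel = 0.179 × 34.00% / 20.94% = 0.2906
β_P = Σ w_i β_i = 0.33×0.4717 + 0.09×0.3795 + 0.31×1.1933 + 0.16×0.7207 + 0.11×0.2906 = 0.7070

0.707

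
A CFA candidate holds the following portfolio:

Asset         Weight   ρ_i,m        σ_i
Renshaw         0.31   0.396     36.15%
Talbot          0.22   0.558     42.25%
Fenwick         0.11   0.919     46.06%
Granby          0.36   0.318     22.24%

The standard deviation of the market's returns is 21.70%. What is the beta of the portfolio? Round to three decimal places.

β_Renshaw = 0.396 × 36.15% / 21.70% = 0.6597
β_Talbot = 0.558 × 42.25% / 21.70% = 1.0864
β_Fenwick = 0.919 × 46.06% / 21.70% = 1.9507
β_Granby = 0.318 × 22.24% / 21.70% = 0.3259
β_P = Σ w_i β_i = 0.31×0.6597 + 0.22×1.0864 + 0.11×1.9507 + 0.36×0.3259 = 0.7754

0.775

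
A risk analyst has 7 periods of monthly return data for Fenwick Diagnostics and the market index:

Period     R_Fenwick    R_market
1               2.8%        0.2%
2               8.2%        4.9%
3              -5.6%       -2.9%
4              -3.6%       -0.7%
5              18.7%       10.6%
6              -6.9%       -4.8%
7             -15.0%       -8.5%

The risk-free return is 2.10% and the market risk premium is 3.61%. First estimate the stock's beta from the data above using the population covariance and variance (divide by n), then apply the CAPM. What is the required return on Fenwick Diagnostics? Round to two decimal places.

8.38%

Mean R_i = (2.8 + 8.2 − 5.6 − 3.6 + 18.7 − 6.9 − 15.0) / 7 = -0.2000%
Mean R_m = (0.2 + 4.9 − 2.9 − 0.7 + 10.6 − 4.8 − 8.5) / 7 = -0.1714%
Σ(R_i − R̄_i)(R_m − R̄_m) = 418.1000  ⇒  Cov = 418.1000 / 7 = 59.7286
Σ(R_m − R̄_m)² = 240.3943  ⇒  Var(R_m) = 240.3943 / 7 = 34.3420
β = Cov / Var(R_m) = 59.7286 / 34.3420 = 1.7392
E(R) = R_f + β × MRP = 2.10% + 1.7392 × 3.61% = 8.38%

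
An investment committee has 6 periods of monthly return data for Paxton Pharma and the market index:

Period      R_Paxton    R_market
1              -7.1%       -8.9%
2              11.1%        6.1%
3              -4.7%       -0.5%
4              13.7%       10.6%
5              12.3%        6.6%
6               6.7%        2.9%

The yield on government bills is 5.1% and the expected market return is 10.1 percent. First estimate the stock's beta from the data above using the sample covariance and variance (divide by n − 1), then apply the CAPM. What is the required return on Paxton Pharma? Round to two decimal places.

Mean R_i = (-7.1 + 11.1 − 4.7 + 13.7 + 12.3 + 6.7) / 6 = 5.3333%
Mean R_m = (-8.9 + 6.1 − 0.5 + 10.6 + 6.6 + 2.9) / 6 = 2.8000%
Σ(R_i − R̄_i)(R_m − R̄_m) = 289.4800  ⇒  Cov = 289.4800 / 5 = 57.8960
Σ(R_m − R̄_m)² = 233.9600  ⇒  Var(R_m) = 233.9600 / 5 = 46.7920
β = Cov / Var(R_m) = 57.8960 / 46.7920 = 1.2373
MRP = 10.1% − 5.1% = 5.00%
E(R) = R_f + β × MRP = 5.1% + 1.2373 × 5.0% = 11.29%

11.29%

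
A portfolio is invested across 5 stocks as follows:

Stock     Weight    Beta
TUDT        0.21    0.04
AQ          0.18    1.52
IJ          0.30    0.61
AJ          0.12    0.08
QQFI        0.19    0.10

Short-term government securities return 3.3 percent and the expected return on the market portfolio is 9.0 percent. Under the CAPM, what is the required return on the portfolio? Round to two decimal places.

6.11%

β_P = Σ w_i β_i = 0.21×0.04 + 0.18×1.52 + 0.30×0.61 + 0.12×0.08 + 0.19×0.10 = 0.4936
MRP = 9.0% − 3.3% = 5.70%
E(R_P) = R_f + β_P × MRP = 3.3% + 0.4936 × 5.7% = 6.11%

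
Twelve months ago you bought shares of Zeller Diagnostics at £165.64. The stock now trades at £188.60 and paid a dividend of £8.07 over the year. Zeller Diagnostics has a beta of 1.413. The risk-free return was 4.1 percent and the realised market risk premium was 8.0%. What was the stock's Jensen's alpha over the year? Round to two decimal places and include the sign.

Realised HPR = (P1 + D1 − P0) / P0 = (188.60 + 8.07 − 165.64) / 165.64 = 31.03 / 165.64 = 18.7334%
CAPM required = R_f + β·MRP = 4.1% + 1.413 × 8.0% = 15.4040%
α = realised − required = 18.7334% − 15.4040% = +3.33%

+3.33%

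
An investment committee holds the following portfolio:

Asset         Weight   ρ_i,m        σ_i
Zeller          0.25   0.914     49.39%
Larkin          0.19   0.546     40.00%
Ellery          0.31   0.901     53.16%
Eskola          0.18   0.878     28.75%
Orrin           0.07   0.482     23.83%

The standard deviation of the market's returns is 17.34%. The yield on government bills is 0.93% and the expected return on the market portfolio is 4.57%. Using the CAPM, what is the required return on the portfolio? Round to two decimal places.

8.41%

β_Zeller = 0.914 × 49.39% / 17.34% = 2.6034
β_Larkin = 0.546 × 40.00% / 17.34% = 1.2595
β_Ellery = 0.901 × 53.16% / 17.34% = 2.7622
β_Eskola = 0.878 × 28.75% / 17.34% = 1.4557
β_Orrin = 0.482 × 23.83% / 17.34% = 0.6624
β_P = Σ w_i β_i = 0.25×2.6034 + 0.19×1.2595 + 0.31×2.7622 + 0.18×1.4557 + 0.07×0.6624 = 2.0548
MRP = 4.57% − 0.93% = 3.64%
E(R_P) = R_f + β_P × MRP = 0.93% + 2.0548 × 3.64% = 8.41%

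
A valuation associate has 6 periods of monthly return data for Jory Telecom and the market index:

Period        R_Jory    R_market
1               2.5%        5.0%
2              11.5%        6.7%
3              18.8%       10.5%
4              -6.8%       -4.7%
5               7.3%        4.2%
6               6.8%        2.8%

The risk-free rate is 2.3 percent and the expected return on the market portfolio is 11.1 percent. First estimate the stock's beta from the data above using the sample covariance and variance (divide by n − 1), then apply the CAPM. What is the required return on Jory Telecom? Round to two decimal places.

Mean R_i = (2.5 + 11.5 + 18.8 − 6.8 + 7.3 + 6.8) / 6 = 6.6833%
Mean R_m = (5.0 + 6.7 + 10.5 − 4.7 + 4.2 + 2.8) / 6 = 4.0833%
Σ(R_i − R̄_i)(R_m − R̄_m) = 204.8683  ⇒  Cov = 204.8683 / 5 = 40.9737
Σ(R_m − R̄_m)² = 127.6683  ⇒  Var(R_m) = 127.6683 / 5 = 25.5337
β = Cov / Var(R_m) = 40.9737 / 25.5337 = 1.6047
MRP = 11.1% − 2.3% = 8.80%
E(R) = R_f + β × MRP = 2.3% + 1.6047 × 8.8% = 16.42%

16.42%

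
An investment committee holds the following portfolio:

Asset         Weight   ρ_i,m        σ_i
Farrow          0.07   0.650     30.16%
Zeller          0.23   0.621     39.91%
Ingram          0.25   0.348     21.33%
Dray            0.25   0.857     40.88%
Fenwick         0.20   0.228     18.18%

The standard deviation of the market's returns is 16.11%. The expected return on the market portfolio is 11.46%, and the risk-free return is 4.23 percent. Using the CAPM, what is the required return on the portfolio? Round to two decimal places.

12.54%

β_Farrow = 0.650 × 30.16% / 16.11% = 1.2169
β_Zeller = 0.621 × 39.91% / 16.11% = 1.5384
β_Ingram = 0.348 × 21.33% / 16.11% = 0.4608
β_Dray = 0.857 × 40.88% / 16.11% = 2.1747
β_Fenwick = 0.228 × 18.18% / 16.11% = 0.2573
β_P = Σ w_i β_i = 0.07×1.2169 + 0.23×1.5384 + 0.25×0.4608 + 0.25×2.1747 + 0.20×0.2573 = 1.1494
MRP = 11.46% − 4.23% = 7.23%
E(R_P) = R_f + β_P × MRP = 4.23% + 1.1494 × 7.23% = 12.54%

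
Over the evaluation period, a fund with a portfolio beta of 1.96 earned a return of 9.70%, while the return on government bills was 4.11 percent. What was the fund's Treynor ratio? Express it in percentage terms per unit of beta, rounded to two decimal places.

2.85%

Treynor = (R_P − R_f) / β_P = (9.70% − 4.11%) / 1.9600 = 5.59% / 1.9600 = 2.85%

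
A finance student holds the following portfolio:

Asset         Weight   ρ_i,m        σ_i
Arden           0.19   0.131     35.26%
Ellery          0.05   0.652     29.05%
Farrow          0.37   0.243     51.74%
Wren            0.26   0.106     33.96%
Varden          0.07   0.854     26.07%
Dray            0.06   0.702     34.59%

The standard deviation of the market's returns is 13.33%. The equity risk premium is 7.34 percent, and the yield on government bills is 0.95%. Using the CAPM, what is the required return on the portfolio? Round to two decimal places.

β_Arden = 0.131 × 35.26% / 13.33% = 0.3465
β_Ellery = 0.652 × 29.05% / 13.33% = 1.4209
β_Farrow = 0.243 × 51.74% / 13.33% = 0.9432
β_Wren = 0.106 × 33.96% / 13.33% = 0.2700
β_Varden = 0.854 × 26.07% / 13.33% = 1.6702
β_Dray = 0.702 × 34.59% / 13.33% = 1.8216
β_P = Σ w_i β_i = 0.19×0.3465 + 0.05×1.4209 + 0.37×0.9432 + 0.26×0.2700 + 0.07×1.6702 + 0.06×1.8216 = 0.7823
E(R_P) = R_f + β_P × MRP = 0.95% + 0.7823 × 7.34% = 6.69%

6.69%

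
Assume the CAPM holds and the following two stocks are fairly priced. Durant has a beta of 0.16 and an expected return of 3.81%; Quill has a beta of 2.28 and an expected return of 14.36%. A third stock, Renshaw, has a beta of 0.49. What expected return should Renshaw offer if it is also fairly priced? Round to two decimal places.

MRP (SML slope) = (14.36% − 3.81%) / (2.28 − 0.16) = 10.55% / 2.12 = 4.9764%
R_f (intercept) = 3.81% − 0.16 × 4.9764% = 3.0138%
E(R_Renshaw) = R_f + β × MRP = 3.0138% + 0.49 × 4.9764% = 5.45%

5.45%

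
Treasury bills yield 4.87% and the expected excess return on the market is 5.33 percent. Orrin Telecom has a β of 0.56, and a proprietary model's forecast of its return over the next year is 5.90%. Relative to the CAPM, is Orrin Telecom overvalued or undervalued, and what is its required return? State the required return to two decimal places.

Overvalued; required return 7.85%

Required return = R_f + β·MRP = 4.87% + 0.56 × 5.33% = 7.85%
Forecast 5.90% < required 7.85% → the stock plots below the SML → overvalued.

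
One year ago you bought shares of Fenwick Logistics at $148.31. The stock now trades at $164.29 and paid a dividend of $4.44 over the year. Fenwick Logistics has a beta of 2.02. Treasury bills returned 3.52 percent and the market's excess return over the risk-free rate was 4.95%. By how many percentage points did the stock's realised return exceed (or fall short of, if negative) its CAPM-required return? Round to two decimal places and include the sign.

+0.25%

Realised HPR = (P1 + D1 − P0) / P0 = (164.29 + 4.44 − 148.31) / 148.31 = 20.42 / 148.31 = 13.7685%
CAPM required = R_f + β·MRP = 3.52% + 2.02 × 4.95% = 13.5190%
α = realised − required = 13.7685% − 13.5190% = +0.25%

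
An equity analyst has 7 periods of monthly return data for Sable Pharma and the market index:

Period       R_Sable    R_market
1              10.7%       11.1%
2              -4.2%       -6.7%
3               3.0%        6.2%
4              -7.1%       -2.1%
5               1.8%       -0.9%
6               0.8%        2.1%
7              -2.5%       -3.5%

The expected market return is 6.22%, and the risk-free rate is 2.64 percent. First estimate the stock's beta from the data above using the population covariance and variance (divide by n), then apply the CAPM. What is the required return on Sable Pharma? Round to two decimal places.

Mean R_i = (10.7 − 4.2 + 3.0 − 7.1 + 1.8 + 0.8 − 2.5) / 7 = 0.3571%
Mean R_m = (11.1 − 6.7 + 6.2 − 2.1 − 0.9 + 2.1 − 3.5) / 7 = 0.8857%
Σ(R_i − R̄_i)(R_m − R̄_m) = 187.0157  ⇒  Cov = 187.0157 / 7 = 26.7165
Σ(R_m − R̄_m)² = 222.9286  ⇒  Var(R_m) = 222.9286 / 7 = 31.8469
β = Cov / Var(R_m) = 26.7165 / 31.8469 = 0.8389
MRP = 6.22% − 2.64% = 3.58%
E(R) = R_f + β × MRP = 2.64% + 0.8389 × 3.58% = 5.64%

5.64%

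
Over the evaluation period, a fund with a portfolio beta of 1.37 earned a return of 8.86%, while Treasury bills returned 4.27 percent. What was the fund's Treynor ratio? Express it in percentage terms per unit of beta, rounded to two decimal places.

Treynor = (R_P − R_f) / β_P = (8.86% − 4.27%) / 1.3700 = 4.59% / 1.3700 = 3.35%

3.35%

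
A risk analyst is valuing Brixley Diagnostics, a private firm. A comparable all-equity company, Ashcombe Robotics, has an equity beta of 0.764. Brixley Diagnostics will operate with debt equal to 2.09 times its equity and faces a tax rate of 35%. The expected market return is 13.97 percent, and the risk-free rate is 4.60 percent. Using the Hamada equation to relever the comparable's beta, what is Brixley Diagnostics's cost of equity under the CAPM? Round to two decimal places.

21.48%

β_L = β_U × [1 + (1 − t)(D/E)] = 0.764 × [1 + (1 − 0.35) × 2.09]
    = 0.764 × [1 + 0.65 × 2.09] = 0.764 × 2.3585 = 1.8019
MRP = 13.97% − 4.60% = 9.37%
E(R) = R_f + β_L × MRP = 4.60% + 1.8019 × 9.37% = 21.48%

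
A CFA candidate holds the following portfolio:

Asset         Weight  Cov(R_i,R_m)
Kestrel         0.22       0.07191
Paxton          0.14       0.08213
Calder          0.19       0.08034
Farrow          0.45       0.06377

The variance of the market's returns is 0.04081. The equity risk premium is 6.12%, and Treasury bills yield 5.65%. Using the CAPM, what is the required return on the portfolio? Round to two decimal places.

16.34%

β_Kestrel = 0.07191 / 0.04081 = 1.7621
β_Paxton = 0.08213 / 0.04081 = 2.0125
β_Calder = 0.08034 / 0.04081 = 1.9686
β_Farrow = 0.06377 / 0.04081 = 1.5626
β_P = Σ w_i β_i = 0.22×1.7621 + 0.14×2.0125 + 0.19×1.9686 + 0.45×1.5626 = 1.7466
E(R_P) = R_f + β_P × MRP = 5.65% + 1.7466 × 6.12% = 16.34%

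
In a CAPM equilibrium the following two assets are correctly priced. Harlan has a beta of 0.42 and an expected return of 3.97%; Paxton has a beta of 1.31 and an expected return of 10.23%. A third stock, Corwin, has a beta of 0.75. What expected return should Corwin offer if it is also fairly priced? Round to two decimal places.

MRP (SML slope) = (10.23% − 3.97%) / (1.31 − 0.42) = 6.26% / 0.89 = 7.0337%
R_f (intercept) = 3.97% − 0.42 × 7.0337% = 1.0158%
E(R_Corwin) = R_f + β × MRP = 1.0158% + 0.75 × 7.0337% = 6.29%

6.29%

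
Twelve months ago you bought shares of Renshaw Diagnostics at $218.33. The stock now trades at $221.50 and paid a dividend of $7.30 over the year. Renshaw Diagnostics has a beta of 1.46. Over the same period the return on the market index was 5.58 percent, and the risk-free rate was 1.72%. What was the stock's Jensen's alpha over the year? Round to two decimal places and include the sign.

Realised HPR = (P1 + D1 − P0) / P0 = (221.50 + 7.30 − 218.33) / 218.33 = 10.47 / 218.33 = 4.7955%
MRP = 5.58% − 1.72% = 3.86%
CAPM required = R_f + β·MRP = 1.72% + 1.46 × 3.86% = 7.3556%
α = realised − required = 4.7955% − 7.3556% = -2.56%

-2.56%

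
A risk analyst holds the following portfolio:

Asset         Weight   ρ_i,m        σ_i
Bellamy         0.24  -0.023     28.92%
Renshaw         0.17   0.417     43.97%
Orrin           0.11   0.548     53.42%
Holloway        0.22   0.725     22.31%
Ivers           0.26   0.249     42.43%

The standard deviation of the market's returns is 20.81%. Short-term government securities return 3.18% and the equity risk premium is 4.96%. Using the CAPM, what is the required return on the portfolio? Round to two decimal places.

6.16%

β_Bellamy = -0.023 × 28.92% / 20.81% = -0.0320
β_Renshaw = 0.417 × 43.97% / 20.81% = 0.8811
β_Orrin = 0.548 × 53.42% / 20.81% = 1.4067
β_Holloway = 0.725 × 22.31% / 20.81% = 0.7773
β_Ivers = 0.249 × 42.43% / 20.81% = 0.5077
β_P = Σ w_i β_i = 0.24×-0.0320 + 0.17×0.8811 + 0.11×1.4067 + 0.22×0.7773 + 0.26×0.5077 = 0.5999
E(R_P) = R_f + β_P × MRP = 3.18% + 0.5999 × 4.96% = 6.16%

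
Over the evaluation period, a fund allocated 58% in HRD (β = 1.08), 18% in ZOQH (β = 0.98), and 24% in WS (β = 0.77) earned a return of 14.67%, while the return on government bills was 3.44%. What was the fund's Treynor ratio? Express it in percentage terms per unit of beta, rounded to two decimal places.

11.37%

β_P = 0.58×1.08 + 0.18×0.98 + 0.24×0.77 = 0.9876
Treynor = (R_P − R_f) / β_P = (14.67% − 3.44%) / 0.9876 = 11.23% / 0.9876 = 11.37%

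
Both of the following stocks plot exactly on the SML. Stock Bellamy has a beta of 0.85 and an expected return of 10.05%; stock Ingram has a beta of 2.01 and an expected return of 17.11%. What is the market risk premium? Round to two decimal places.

Both satisfy E(R) = R_f + β·MRP, so the slope of the SML is
MRP = (17.11% − 10.05%) / (2.01 − 0.85) = 7.06% / 1.16 = 6.0862%

6.09%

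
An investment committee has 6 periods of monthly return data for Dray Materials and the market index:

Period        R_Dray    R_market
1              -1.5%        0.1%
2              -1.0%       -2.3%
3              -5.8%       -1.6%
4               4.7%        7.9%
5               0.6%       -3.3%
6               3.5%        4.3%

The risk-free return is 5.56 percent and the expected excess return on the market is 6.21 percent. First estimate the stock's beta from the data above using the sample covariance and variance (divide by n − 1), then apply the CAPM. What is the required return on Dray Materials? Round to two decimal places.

Mean R_i = (-1.5 − 1.0 − 5.8 + 4.7 + 0.6 + 3.5) / 6 = 0.0833%
Mean R_m = (0.1 − 2.3 − 1.6 + 7.9 − 3.3 + 4.3) / 6 = 0.8500%
Σ(R_i − R̄_i)(R_m − R̄_m) = 61.2050  ⇒  Cov = 61.2050 / 5 = 12.2410
Σ(R_m − R̄_m)² = 95.3150  ⇒  Var(R_m) = 95.3150 / 5 = 19.0630
β = Cov / Var(R_m) = 12.2410 / 19.0630 = 0.6421
E(R) = R_f + β × MRP = 5.56% + 0.6421 × 6.21% = 9.55%

9.55%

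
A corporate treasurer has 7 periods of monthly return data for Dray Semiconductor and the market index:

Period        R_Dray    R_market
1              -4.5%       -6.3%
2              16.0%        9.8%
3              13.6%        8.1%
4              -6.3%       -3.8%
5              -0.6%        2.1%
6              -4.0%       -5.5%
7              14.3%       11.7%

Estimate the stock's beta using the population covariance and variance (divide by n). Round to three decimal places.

Mean R_i = (-4.5 + 16.0 + 13.6 − 6.3 − 0.6 − 4.0 + 14.3) / 7 = 4.0714%
Mean R_m = (-6.3 + 9.8 + 8.1 − 3.8 + 2.1 − 5.5 + 11.7) / 7 = 2.3000%
Σ(R_i − R̄_i)(R_m − R̄_m) = 441.7500  ⇒  Cov = 441.7500 / 7 = 63.1071
Σ(R_m − R̄_m)² = 350.3000  ⇒  Var(R_m) = 350.3000 / 7 = 50.0429
β = Cov / Var(R_m) = 63.1071 / 50.0429 = 1.2611

1.261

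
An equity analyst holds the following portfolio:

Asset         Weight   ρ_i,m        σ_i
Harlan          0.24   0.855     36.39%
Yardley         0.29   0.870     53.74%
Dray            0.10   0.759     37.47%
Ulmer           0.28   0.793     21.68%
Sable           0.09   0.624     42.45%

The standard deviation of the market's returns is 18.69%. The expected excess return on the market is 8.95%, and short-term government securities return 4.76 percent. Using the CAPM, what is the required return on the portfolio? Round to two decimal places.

19.64%

β_Harlan = 0.855 × 36.39% / 18.69% = 1.6647
β_Yardley = 0.870 × 53.74% / 18.69% = 2.5015
β_Dray = 0.759 × 37.47% / 18.69% = 1.5217
β_Ulmer = 0.793 × 21.68% / 18.69% = 0.9199
β_Sable = 0.624 × 42.45% / 18.69% = 1.4173
β_P = Σ w_i β_i = 0.24×1.6647 + 0.29×2.5015 + 0.10×1.5217 + 0.28×0.9199 + 0.09×1.4173 = 1.6623
E(R_P) = R_f + β_P × MRP = 4.76% + 1.6623 × 8.95% = 19.64%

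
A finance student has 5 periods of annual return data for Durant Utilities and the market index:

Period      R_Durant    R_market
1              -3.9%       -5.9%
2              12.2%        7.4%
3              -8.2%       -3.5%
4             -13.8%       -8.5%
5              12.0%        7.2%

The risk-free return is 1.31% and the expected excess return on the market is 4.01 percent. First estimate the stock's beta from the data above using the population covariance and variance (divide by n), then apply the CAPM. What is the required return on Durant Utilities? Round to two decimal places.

Mean R_i = (-3.9 + 12.2 − 8.2 − 13.8 + 12.0) / 5 = -0.3400%
Mean R_m = (-5.9 + 7.4 − 3.5 − 8.5 + 7.2) / 5 = -0.6600%
Σ(R_i − R̄_i)(R_m − R̄_m) = 344.5680  ⇒  Cov = 344.5680 / 5 = 68.9136
Σ(R_m − R̄_m)² = 223.7320  ⇒  Var(R_m) = 223.7320 / 5 = 44.7464
β = Cov / Var(R_m) = 68.9136 / 44.7464 = 1.5401
E(R) = R_f + β × MRP = 1.31% + 1.5401 × 4.01% = 7.49%

7.49%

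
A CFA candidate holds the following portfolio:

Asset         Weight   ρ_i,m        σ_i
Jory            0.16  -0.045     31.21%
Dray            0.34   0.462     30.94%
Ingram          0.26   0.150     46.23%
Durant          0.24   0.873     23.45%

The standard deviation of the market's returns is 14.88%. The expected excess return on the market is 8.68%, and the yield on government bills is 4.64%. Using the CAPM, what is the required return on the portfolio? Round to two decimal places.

11.26%

β_Jory = -0.045 × 31.21% / 14.88% = -0.0944
β_Dray = 0.462 × 30.94% / 14.88% = 0.9606
β_Ingram = 0.150 × 46.23% / 14.88% = 0.4660
β_Durant = 0.873 × 23.45% / 14.88% = 1.3758
β_P = Σ w_i β_i = 0.16×-0.0944 + 0.34×0.9606 + 0.26×0.4660 + 0.24×1.3758 = 0.7629
E(R_P) = R_f + β_P × MRP = 4.64% + 0.7629 × 8.68% = 11.26%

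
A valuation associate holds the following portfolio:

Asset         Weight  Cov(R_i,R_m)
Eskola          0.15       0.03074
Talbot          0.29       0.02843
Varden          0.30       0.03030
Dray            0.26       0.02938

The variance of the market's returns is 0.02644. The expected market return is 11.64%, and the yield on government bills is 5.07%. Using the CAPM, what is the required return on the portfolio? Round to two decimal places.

12.42%

β_Eskola = 0.03074 / 0.02644 = 1.1626
β_Talbot = 0.02843 / 0.02644 = 1.0753
β_Varden = 0.03030 / 0.02644 = 1.1460
β_Dray = 0.02938 / 0.02644 = 1.1112
β_P = Σ w_i β_i = 0.15×1.1626 + 0.29×1.0753 + 0.30×1.1460 + 0.26×1.1112 = 1.1189
MRP = 11.64% − 5.07% = 6.57%
E(R_P) = R_f + β_P × MRP = 5.07% + 1.1189 × 6.57% = 12.42%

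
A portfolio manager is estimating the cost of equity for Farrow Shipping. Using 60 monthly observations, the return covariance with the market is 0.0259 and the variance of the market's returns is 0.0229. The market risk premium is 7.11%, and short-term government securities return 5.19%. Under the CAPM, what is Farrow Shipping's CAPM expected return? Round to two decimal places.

13.23%

β = Cov(R_i, R_m) / Var(R_m) = 0.0259 / 0.0229 = 1.1310
E(R) = R_f + β × MRP = 5.19% + 1.1310 × 7.11% = 13.23%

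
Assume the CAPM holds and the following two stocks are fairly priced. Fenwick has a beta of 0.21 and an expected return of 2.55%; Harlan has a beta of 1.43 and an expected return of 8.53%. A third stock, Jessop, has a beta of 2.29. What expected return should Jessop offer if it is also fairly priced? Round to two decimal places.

MRP (SML slope) = (8.53% − 2.55%) / (1.43 − 0.21) = 5.98% / 1.22 = 4.9016%
R_f (intercept) = 2.55% − 0.21 × 4.9016% = 1.5207%
E(R_Jessop) = R_f + β × MRP = 1.5207% + 2.29 × 4.9016% = 12.75%

12.75%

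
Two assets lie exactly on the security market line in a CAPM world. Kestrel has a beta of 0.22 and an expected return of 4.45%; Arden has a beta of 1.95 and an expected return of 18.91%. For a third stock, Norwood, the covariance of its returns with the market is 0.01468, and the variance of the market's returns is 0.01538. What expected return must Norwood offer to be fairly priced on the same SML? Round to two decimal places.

MRP = (18.91% − 4.45%) / (1.95 − 0.22) = 8.3584%
R_f = 4.45% − 0.22 × 8.3584% = 2.6112%
β_Norwood = Cov / Var(R_m) = 0.01468 / 0.01538 = 0.9545
E(R_Norwood) = R_f + β × MRP = 2.6112% + 0.9545 × 8.3584% = 10.59%

10.59%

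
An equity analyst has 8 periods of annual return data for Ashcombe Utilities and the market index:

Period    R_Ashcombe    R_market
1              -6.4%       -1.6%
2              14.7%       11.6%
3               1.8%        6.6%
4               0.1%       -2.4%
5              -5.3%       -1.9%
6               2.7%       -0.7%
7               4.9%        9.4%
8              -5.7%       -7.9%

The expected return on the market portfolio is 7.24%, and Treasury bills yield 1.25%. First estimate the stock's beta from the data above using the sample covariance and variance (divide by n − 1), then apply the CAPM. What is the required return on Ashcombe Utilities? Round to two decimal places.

6.50%

Mean R_i = (-6.4 + 14.7 + 1.8 + 0.1 − 5.3 + 2.7 + 4.9 − 5.7) / 8 = 0.8500%
Mean R_m = (-1.6 + 11.6 + 6.6 − 2.4 − 1.9 − 0.7 + 9.4 − 7.9) / 8 = 1.6375%
Σ(R_i − R̄_i)(R_m − R̄_m) = 280.5350  ⇒  Cov = 280.5350 / 7 = 40.0764
Σ(R_m − R̄_m)² = 319.8588  ⇒  Var(R_m) = 319.8588 / 7 = 45.6941
β = Cov / Var(R_m) = 40.0764 / 45.6941 = 0.8771
MRP = 7.24% − 1.25% = 5.99%
E(R) = R_f + β × MRP = 1.25% + 0.8771 × 5.99% = 6.50%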